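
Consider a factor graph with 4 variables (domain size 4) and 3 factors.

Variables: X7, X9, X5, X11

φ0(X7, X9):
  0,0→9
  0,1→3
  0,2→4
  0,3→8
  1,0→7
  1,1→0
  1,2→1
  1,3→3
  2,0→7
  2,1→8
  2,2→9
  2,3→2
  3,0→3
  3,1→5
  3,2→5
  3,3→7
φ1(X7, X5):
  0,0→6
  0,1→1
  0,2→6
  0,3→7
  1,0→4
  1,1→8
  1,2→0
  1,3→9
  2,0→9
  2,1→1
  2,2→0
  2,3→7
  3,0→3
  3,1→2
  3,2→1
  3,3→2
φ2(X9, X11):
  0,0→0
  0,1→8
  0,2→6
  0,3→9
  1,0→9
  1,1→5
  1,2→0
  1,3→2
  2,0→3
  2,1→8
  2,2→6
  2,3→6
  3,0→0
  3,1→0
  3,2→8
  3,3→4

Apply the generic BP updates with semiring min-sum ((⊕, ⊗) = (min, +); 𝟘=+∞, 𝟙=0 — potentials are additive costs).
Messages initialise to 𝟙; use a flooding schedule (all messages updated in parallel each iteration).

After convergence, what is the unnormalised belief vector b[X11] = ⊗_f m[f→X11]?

init: all messages = 𝟙 over 4 values
r1 m[φ0→X7] = [3, 0, 2, 3]
r1 m[φ0→X9] = [3, 0, 1, 2]
r1 m[φ1→X7] = [1, 0, 0, 1]
r1 m[φ1→X5] = [3, 1, 0, 2]
r1 m[φ2→X9] = [0, 0, 3, 0]
r1 m[φ2→X11] = [0, 0, 0, 2]
r1 m[X7→φ0] = [0, 0, 0, 0]
r1 m[X7→φ1] = [0, 0, 0, 0]
r1 m[X9→φ0] = [0, 0, 0, 0]
r1 m[X9→φ2] = [0, 0, 0, 0]
r1 m[X5→φ1] = [0, 0, 0, 0]
r1 m[X11→φ2] = [0, 0, 0, 0]
r2 m[φ0→X7] = [3, 0, 2, 3]
r2 m[φ0→X9] = [3, 0, 1, 2]
r2 m[φ1→X7] = [1, 0, 0, 1]
r2 m[φ1→X5] = [3, 1, 0, 2]
r2 m[φ2→X9] = [0, 0, 3, 0]
r2 m[φ2→X11] = [0, 0, 0, 2]
r2 m[X7→φ0] = [1, 0, 0, 1]
r2 m[X7→φ1] = [3, 0, 2, 3]
r2 m[X9→φ0] = [0, 0, 3, 0]
r2 m[X9→φ2] = [3, 0, 1, 2]
r2 m[X5→φ1] = [0, 0, 0, 0]
r2 m[X11→φ2] = [0, 0, 0, 0]
r3 m[φ0→X7] = [3, 0, 2, 3]
r3 m[φ0→X9] = [4, 0, 1, 2]
r3 m[φ1→X7] = [1, 0, 0, 1]
r3 m[φ1→X5] = [4, 3, 0, 5]
r3 m[φ2→X9] = [0, 0, 3, 0]
r3 m[φ2→X11] = [2, 2, 0, 2]
r3 m[X7→φ0] = [1, 0, 0, 1]
r3 m[X7→φ1] = [3, 0, 2, 3]
r3 m[X9→φ0] = [0, 0, 3, 0]
r3 m[X9→φ2] = [3, 0, 1, 2]
r3 m[X5→φ1] = [0, 0, 0, 0]
r3 m[X11→φ2] = [0, 0, 0, 0]
r4 m[φ0→X7] = [3, 0, 2, 3]
r4 m[φ0→X9] = [4, 0, 1, 2]
r4 m[φ1→X7] = [1, 0, 0, 1]
r4 m[φ1→X5] = [4, 3, 0, 5]
r4 m[φ2→X9] = [0, 0, 3, 0]
r4 m[φ2→X11] = [2, 2, 0, 2]
r4 m[X7→φ0] = [1, 0, 0, 1]
r4 m[X7→φ1] = [3, 0, 2, 3]
r4 m[X9→φ0] = [0, 0, 3, 0]
r4 m[X9→φ2] = [4, 0, 1, 2]
r4 m[X5→φ1] = [0, 0, 0, 0]
r4 m[X11→φ2] = [0, 0, 0, 0]
r5 m[φ0→X7] = [3, 0, 2, 3]
r5 m[φ0→X9] = [4, 0, 1, 2]
r5 m[φ1→X7] = [1, 0, 0, 1]
r5 m[φ1→X5] = [4, 3, 0, 5]
r5 m[φ2→X9] = [0, 0, 3, 0]
r5 m[φ2→X11] = [2, 2, 0, 2]
r5 m[X7→φ0] = [1, 0, 0, 1]
r5 m[X7→φ1] = [3, 0, 2, 3]
r5 m[X9→φ0] = [0, 0, 3, 0]
r5 m[X9→φ2] = [4, 0, 1, 2]
r5 m[X5→φ1] = [0, 0, 0, 0]
r5 m[X11→φ2] = [0, 0, 0, 0]
fixed point reached at round 5
b[X11] = ⊗ incoming = [2, 2, 0, 2]

b[X11] = [2, 2, 0, 2]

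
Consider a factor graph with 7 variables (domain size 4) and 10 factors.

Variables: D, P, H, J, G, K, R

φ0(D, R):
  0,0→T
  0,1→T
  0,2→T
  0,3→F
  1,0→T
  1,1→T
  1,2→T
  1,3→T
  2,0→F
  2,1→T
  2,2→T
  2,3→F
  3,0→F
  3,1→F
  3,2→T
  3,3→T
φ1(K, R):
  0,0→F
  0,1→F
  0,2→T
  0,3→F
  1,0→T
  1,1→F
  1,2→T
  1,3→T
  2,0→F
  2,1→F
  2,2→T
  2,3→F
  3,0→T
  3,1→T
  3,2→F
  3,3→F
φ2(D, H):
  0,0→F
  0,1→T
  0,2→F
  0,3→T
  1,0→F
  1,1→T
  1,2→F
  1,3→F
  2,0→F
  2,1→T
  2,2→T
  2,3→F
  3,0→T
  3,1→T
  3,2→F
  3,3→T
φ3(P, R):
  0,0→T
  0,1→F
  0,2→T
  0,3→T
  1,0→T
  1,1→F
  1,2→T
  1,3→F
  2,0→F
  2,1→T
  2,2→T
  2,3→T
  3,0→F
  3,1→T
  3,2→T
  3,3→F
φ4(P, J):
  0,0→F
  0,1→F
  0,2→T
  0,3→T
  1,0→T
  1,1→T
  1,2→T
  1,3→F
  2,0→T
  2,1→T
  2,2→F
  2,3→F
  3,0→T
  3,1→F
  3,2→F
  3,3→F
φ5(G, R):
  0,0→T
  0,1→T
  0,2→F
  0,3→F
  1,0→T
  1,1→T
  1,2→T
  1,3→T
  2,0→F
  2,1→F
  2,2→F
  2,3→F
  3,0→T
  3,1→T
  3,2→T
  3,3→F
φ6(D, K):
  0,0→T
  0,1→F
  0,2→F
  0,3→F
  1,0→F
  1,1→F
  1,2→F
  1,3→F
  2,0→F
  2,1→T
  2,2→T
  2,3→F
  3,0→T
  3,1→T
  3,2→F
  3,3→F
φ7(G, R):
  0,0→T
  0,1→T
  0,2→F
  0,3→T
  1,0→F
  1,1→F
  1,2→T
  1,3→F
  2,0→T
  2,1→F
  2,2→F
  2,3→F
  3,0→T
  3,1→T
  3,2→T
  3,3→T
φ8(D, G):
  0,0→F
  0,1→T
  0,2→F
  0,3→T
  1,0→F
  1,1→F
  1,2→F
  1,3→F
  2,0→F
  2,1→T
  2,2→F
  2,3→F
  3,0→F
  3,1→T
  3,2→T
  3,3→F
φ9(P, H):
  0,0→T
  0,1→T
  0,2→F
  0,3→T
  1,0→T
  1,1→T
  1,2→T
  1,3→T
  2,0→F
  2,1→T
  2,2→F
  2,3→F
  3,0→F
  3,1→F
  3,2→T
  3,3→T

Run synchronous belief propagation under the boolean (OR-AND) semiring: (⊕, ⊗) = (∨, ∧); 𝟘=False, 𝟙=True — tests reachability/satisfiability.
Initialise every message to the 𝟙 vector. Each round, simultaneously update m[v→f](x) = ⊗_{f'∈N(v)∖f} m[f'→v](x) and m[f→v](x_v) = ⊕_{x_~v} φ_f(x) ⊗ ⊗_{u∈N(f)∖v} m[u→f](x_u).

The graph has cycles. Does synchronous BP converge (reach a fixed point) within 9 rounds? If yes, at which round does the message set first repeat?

CONVERGED at round 5

init: all messages = 𝟙 over 4 values
r1 m[φ0→D] = [T, T, T, T]
r1 m[φ0→R] = [T, T, T, T]
r1 m[φ1→K] = [T, T, T, T]
r1 m[φ1→R] = [T, T, T, T]
r1 m[φ2→D] = [T, T, T, T]
r1 m[φ2→H] = [T, T, T, T]
r1 m[φ3→P] = [T, T, T, T]
r1 m[φ3→R] = [T, T, T, T]
r1 m[φ4→P] = [T, T, T, T]
r1 m[φ4→J] = [T, T, T, T]
r1 m[φ5→G] = [T, T, F, T]
r1 m[φ5→R] = [T, T, T, T]
r1 m[φ6→D] = [T, F, T, T]
r1 m[φ6→K] = [T, T, T, F]
r1 m[φ7→G] = [T, T, T, T]
r1 m[φ7→R] = [T, T, T, T]
r1 m[φ8→D] = [T, F, T, T]
r1 m[φ8→G] = [F, T, T, T]
r1 m[φ9→P] = [T, T, T, T]
r1 m[φ9→H] = [T, T, T, T]
r1 m[D→φ0] = [T, T, T, T]
r1 m[D→φ2] = [T, T, T, T]
r1 m[D→φ6] = [T, T, T, T]
r1 m[D→φ8] = [T, T, T, T]
r1 m[P→φ3] = [T, T, T, T]
r1 m[P→φ4] = [T, T, T, T]
r1 m[P→φ9] = [T, T, T, T]
r1 m[H→φ2] = [T, T, T, T]
r1 m[H→φ9] = [T, T, T, T]
r1 m[J→φ4] = [T, T, T, T]
r1 m[G→φ5] = [T, T, T, T]
r1 m[G→φ7] = [T, T, T, T]
r1 m[G→φ8] = [T, T, T, T]
r1 m[K→φ1] = [T, T, T, T]
r1 m[K→φ6] = [T, T, T, T]
r1 m[R→φ0] = [T, T, T, T]
r1 m[R→φ1] = [T, T, T, T]
r1 m[R→φ3] = [T, T, T, T]
r1 m[R→φ5] = [T, T, T, T]
r1 m[R→φ7] = [T, T, T, T]
r2 m[φ0→D] = [T, T, T, T]
r2 m[φ0→R] = [T, T, T, T]
r2 m[φ1→K] = [T, T, T, T]
r2 m[φ1→R] = [T, T, T, T]
r2 m[φ2→D] = [T, T, T, T]
r2 m[φ2→H] = [T, T, T, T]
r2 m[φ3→P] = [T, T, T, T]
r2 m[φ3→R] = [T, T, T, T]
r2 m[φ4→P] = [T, T, T, T]
r2 m[φ4→J] = [T, T, T, T]
r2 m[φ5→G] = [T, T, F, T]
r2 m[φ5→R] = [T, T, T, T]
r2 m[φ6→D] = [T, F, T, T]
r2 m[φ6→K] = [T, T, T, F]
r2 m[φ7→G] = [T, T, T, T]
r2 m[φ7→R] = [T, T, T, T]
r2 m[φ8→D] = [T, F, T, T]
r2 m[φ8→G] = [F, T, T, T]
r2 m[φ9→P] = [T, T, T, T]
r2 m[φ9→H] = [T, T, T, T]
r2 m[D→φ0] = [T, F, T, T]
r2 m[D→φ2] = [T, F, T, T]
r2 m[D→φ6] = [T, F, T, T]
r2 m[D→φ8] = [T, F, T, T]
r2 m[P→φ3] = [T, T, T, T]
r2 m[P→φ4] = [T, T, T, T]
r2 m[P→φ9] = [T, T, T, T]
r2 m[H→φ2] = [T, T, T, T]
r2 m[H→φ9] = [T, T, T, T]
r2 m[J→φ4] = [T, T, T, T]
r2 m[G→φ5] = [F, T, T, T]
r2 m[G→φ7] = [F, T, F, T]
r2 m[G→φ8] = [T, T, F, T]
r2 m[K→φ1] = [T, T, T, F]
r2 m[K→φ6] = [T, T, T, T]
r2 m[R→φ0] = [T, T, T, T]
r2 m[R→φ1] = [T, T, T, T]
r2 m[R→φ3] = [T, T, T, T]
r2 m[R→φ5] = [T, T, T, T]
r2 m[R→φ7] = [T, T, T, T]
r3 m[φ0→D] = [T, T, T, T]
r3 m[φ0→R] = [T, T, T, T]
r3 m[φ1→K] = [T, T, T, T]
r3 m[φ1→R] = [T, F, T, T]
r3 m[φ2→D] = [T, T, T, T]
r3 m[φ2→H] = [T, T, T, T]
r3 m[φ3→P] = [T, T, T, T]
r3 m[φ3→R] = [T, T, T, T]
r3 m[φ4→P] = [T, T, T, T]
r3 m[φ4→J] = [T, T, T, T]
r3 m[φ5→G] = [T, T, F, T]
r3 m[φ5→R] = [T, T, T, T]
r3 m[φ6→D] = [T, F, T, T]
r3 m[φ6→K] = [T, T, T, F]
r3 m[φ7→G] = [T, T, T, T]
r3 m[φ7→R] = [T, T, T, T]
r3 m[φ8→D] = [T, F, T, T]
r3 m[φ8→G] = [F, T, T, T]
r3 m[φ9→P] = [T, T, T, T]
r3 m[φ9→H] = [T, T, T, T]
r3 m[D→φ0] = [T, F, T, T]
r3 m[D→φ2] = [T, F, T, T]
r3 m[D→φ6] = [T, F, T, T]
r3 m[D→φ8] = [T, F, T, T]
r3 m[P→φ3] = [T, T, T, T]
r3 m[P→φ4] = [T, T, T, T]
r3 m[P→φ9] = [T, T, T, T]
r3 m[H→φ2] = [T, T, T, T]
r3 m[H→φ9] = [T, T, T, T]
r3 m[J→φ4] = [T, T, T, T]
r3 m[G→φ5] = [F, T, T, T]
r3 m[G→φ7] = [F, T, F, T]
r3 m[G→φ8] = [T, T, F, T]
r3 m[K→φ1] = [T, T, T, F]
r3 m[K→φ6] = [T, T, T, T]
r3 m[R→φ0] = [T, T, T, T]
r3 m[R→φ1] = [T, T, T, T]
r3 m[R→φ3] = [T, T, T, T]
r3 m[R→φ5] = [T, T, T, T]
r3 m[R→φ7] = [T, T, T, T]
r4 m[φ0→D] = [T, T, T, T]
r4 m[φ0→R] = [T, T, T, T]
r4 m[φ1→K] = [T, T, T, T]
r4 m[φ1→R] = [T, F, T, T]
r4 m[φ2→D] = [T, T, T, T]
r4 m[φ2→H] = [T, T, T, T]
r4 m[φ3→P] = [T, T, T, T]
r4 m[φ3→R] = [T, T, T, T]
r4 m[φ4→P] = [T, T, T, T]
r4 m[φ4→J] = [T, T, T, T]
r4 m[φ5→G] = [T, T, F, T]
r4 m[φ5→R] = [T, T, T, T]
r4 m[φ6→D] = [T, F, T, T]
r4 m[φ6→K] = [T, T, T, F]
r4 m[φ7→G] = [T, T, T, T]
r4 m[φ7→R] = [T, T, T, T]
r4 m[φ8→D] = [T, F, T, T]
r4 m[φ8→G] = [F, T, T, T]
r4 m[φ9→P] = [T, T, T, T]
r4 m[φ9→H] = [T, T, T, T]
r4 m[D→φ0] = [T, F, T, T]
r4 m[D→φ2] = [T, F, T, T]
r4 m[D→φ6] = [T, F, T, T]
r4 m[D→φ8] = [T, F, T, T]
r4 m[P→φ3] = [T, T, T, T]
r4 m[P→φ4] = [T, T, T, T]
r4 m[P→φ9] = [T, T, T, T]
r4 m[H→φ2] = [T, T, T, T]
r4 m[H→φ9] = [T, T, T, T]
r4 m[J→φ4] = [T, T, T, T]
r4 m[G→φ5] = [F, T, T, T]
r4 m[G→φ7] = [F, T, F, T]
r4 m[G→φ8] = [T, T, F, T]
r4 m[K→φ1] = [T, T, T, F]
r4 m[K→φ6] = [T, T, T, T]
r4 m[R→φ0] = [T, F, T, T]
r4 m[R→φ1] = [T, T, T, T]
r4 m[R→φ3] = [T, F, T, T]
r4 m[R→φ5] = [T, F, T, T]
r4 m[R→φ7] = [T, F, T, T]
r5 m[φ0→D] = [T, T, T, T]
r5 m[φ0→R] = [T, T, T, T]
r5 m[φ1→K] = [T, T, T, T]
r5 m[φ1→R] = [T, F, T, T]
r5 m[φ2→D] = [T, T, T, T]
r5 m[φ2→H] = [T, T, T, T]
r5 m[φ3→P] = [T, T, T, T]
r5 m[φ3→R] = [T, T, T, T]
r5 m[φ4→P] = [T, T, T, T]
r5 m[φ4→J] = [T, T, T, T]
r5 m[φ5→G] = [T, T, F, T]
r5 m[φ5→R] = [T, T, T, T]
r5 m[φ6→D] = [T, F, T, T]
r5 m[φ6→K] = [T, T, T, F]
r5 m[φ7→G] = [T, T, T, T]
r5 m[φ7→R] = [T, T, T, T]
r5 m[φ8→D] = [T, F, T, T]
r5 m[φ8→G] = [F, T, T, T]
r5 m[φ9→P] = [T, T, T, T]
r5 m[φ9→H] = [T, T, T, T]
r5 m[D→φ0] = [T, F, T, T]
r5 m[D→φ2] = [T, F, T, T]
r5 m[D→φ6] = [T, F, T, T]
r5 m[D→φ8] = [T, F, T, T]
r5 m[P→φ3] = [T, T, T, T]
r5 m[P→φ4] = [T, T, T, T]
r5 m[P→φ9] = [T, T, T, T]
r5 m[H→φ2] = [T, T, T, T]
r5 m[H→φ9] = [T, T, T, T]
r5 m[J→φ4] = [T, T, T, T]
r5 m[G→φ5] = [F, T, T, T]
r5 m[G→φ7] = [F, T, F, T]
r5 m[G→φ8] = [T, T, F, T]
r5 m[K→φ1] = [T, T, T, F]
r5 m[K→φ6] = [T, T, T, T]
r5 m[R→φ0] = [T, F, T, T]
r5 m[R→φ1] = [T, T, T, T]
r5 m[R→φ3] = [T, F, T, T]
r5 m[R→φ5] = [T, F, T, T]
r5 m[R→φ7] = [T, F, T, T]
fixed point reached at round 5
messages reach a fixed point at round 5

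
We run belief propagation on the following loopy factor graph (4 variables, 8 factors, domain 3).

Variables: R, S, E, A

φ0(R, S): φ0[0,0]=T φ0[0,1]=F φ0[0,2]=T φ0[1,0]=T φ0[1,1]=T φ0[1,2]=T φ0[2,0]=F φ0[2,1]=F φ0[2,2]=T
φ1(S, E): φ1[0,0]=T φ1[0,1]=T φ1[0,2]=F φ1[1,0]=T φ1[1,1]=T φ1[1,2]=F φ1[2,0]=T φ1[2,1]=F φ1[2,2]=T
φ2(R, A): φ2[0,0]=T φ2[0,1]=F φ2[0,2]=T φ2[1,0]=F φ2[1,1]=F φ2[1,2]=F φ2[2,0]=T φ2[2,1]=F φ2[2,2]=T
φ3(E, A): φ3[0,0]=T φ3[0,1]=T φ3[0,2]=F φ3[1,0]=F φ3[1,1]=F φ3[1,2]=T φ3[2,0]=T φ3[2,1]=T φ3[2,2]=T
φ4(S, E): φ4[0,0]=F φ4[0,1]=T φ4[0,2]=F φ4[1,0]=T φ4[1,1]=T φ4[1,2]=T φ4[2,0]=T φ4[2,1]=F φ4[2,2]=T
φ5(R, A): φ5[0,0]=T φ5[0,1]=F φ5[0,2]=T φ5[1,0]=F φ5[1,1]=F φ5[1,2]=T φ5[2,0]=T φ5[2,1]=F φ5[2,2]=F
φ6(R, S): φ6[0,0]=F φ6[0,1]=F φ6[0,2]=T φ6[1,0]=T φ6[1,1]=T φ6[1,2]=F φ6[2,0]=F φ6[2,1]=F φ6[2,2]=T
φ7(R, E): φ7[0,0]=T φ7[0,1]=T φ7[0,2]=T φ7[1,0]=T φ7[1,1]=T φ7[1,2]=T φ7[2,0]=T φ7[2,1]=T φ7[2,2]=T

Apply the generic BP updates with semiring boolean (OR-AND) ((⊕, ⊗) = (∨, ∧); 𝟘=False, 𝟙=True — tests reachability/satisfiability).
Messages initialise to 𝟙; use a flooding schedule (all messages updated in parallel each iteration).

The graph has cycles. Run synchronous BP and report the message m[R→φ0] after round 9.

init: all messages = 𝟙 over 3 values
r1 m[φ0→R] = [T, T, T]
r1 m[φ0→S] = [T, T, T]
r1 m[φ1→S] = [T, T, T]
r1 m[φ1→E] = [T, T, T]
r1 m[φ2→R] = [T, F, T]
r1 m[φ2→A] = [T, F, T]
r1 m[φ3→E] = [T, T, T]
r1 m[φ3→A] = [T, T, T]
r1 m[φ4→S] = [T, T, T]
r1 m[φ4→E] = [T, T, T]
r1 m[φ5→R] = [T, T, T]
r1 m[φ5→A] = [T, F, T]
r1 m[φ6→R] = [T, T, T]
r1 m[φ6→S] = [T, T, T]
r1 m[φ7→R] = [T, T, T]
r1 m[φ7→E] = [T, T, T]
r1 m[R→φ0] = [T, T, T]
r1 m[R→φ2] = [T, T, T]
r1 m[R→φ5] = [T, T, T]
r1 m[R→φ6] = [T, T, T]
r1 m[R→φ7] = [T, T, T]
r1 m[S→φ0] = [T, T, T]
r1 m[S→φ1] = [T, T, T]
r1 m[S→φ4] = [T, T, T]
r1 m[S→φ6] = [T, T, T]
r1 m[E→φ1] = [T, T, T]
r1 m[E→φ3] = [T, T, T]
r1 m[E→φ4] = [T, T, T]
r1 m[E→φ7] = [T, T, T]
r1 m[A→φ2] = [T, T, T]
r1 m[A→φ3] = [T, T, T]
r1 m[A→φ5] = [T, T, T]
r2 m[φ0→R] = [T, T, T]
r2 m[φ0→S] = [T, T, T]
r2 m[φ1→S] = [T, T, T]
r2 m[φ1→E] = [T, T, T]
r2 m[φ2→R] = [T, F, T]
r2 m[φ2→A] = [T, F, T]
r2 m[φ3→E] = [T, T, T]
r2 m[φ3→A] = [T, T, T]
r2 m[φ4→S] = [T, T, T]
r2 m[φ4→E] = [T, T, T]
r2 m[φ5→R] = [T, T, T]
r2 m[φ5→A] = [T, F, T]
r2 m[φ6→R] = [T, T, T]
r2 m[φ6→S] = [T, T, T]
r2 m[φ7→R] = [T, T, T]
r2 m[φ7→E] = [T, T, T]
r2 m[R→φ0] = [T, F, T]
r2 m[R→φ2] = [T, T, T]
r2 m[R→φ5] = [T, F, T]
r2 m[R→φ6] = [T, F, T]
r2 m[R→φ7] = [T, F, T]
r2 m[S→φ0] = [T, T, T]
r2 m[S→φ1] = [T, T, T]
r2 m[S→φ4] = [T, T, T]
r2 m[S→φ6] = [T, T, T]
r2 m[E→φ1] = [T, T, T]
r2 m[E→φ3] = [T, T, T]
r2 m[E→φ4] = [T, T, T]
r2 m[E→φ7] = [T, T, T]
r2 m[A→φ2] = [T, F, T]
r2 m[A→φ3] = [T, F, T]
r2 m[A→φ5] = [T, F, T]
r3 m[φ0→R] = [T, T, T]
r3 m[φ0→S] = [T, F, T]
r3 m[φ1→S] = [T, T, T]
r3 m[φ1→E] = [T, T, T]
r3 m[φ2→R] = [T, F, T]
r3 m[φ2→A] = [T, F, T]
r3 m[φ3→E] = [T, T, T]
r3 m[φ3→A] = [T, T, T]
r3 m[φ4→S] = [T, T, T]
r3 m[φ4→E] = [T, T, T]
r3 m[φ5→R] = [T, T, T]
r3 m[φ5→A] = [T, F, T]
r3 m[φ6→R] = [T, T, T]
r3 m[φ6→S] = [F, F, T]
r3 m[φ7→R] = [T, T, T]
r3 m[φ7→E] = [T, T, T]
r3 m[R→φ0] = [T, F, T]
r3 m[R→φ2] = [T, T, T]
r3 m[R→φ5] = [T, F, T]
r3 m[R→φ6] = [T, F, T]
r3 m[R→φ7] = [T, F, T]
r3 m[S→φ0] = [T, T, T]
r3 m[S→φ1] = [T, T, T]
r3 m[S→φ4] = [T, T, T]
r3 m[S→φ6] = [T, T, T]
r3 m[E→φ1] = [T, T, T]
r3 m[E→φ3] = [T, T, T]
r3 m[E→φ4] = [T, T, T]
r3 m[E→φ7] = [T, T, T]
r3 m[A→φ2] = [T, F, T]
r3 m[A→φ3] = [T, F, T]
r3 m[A→φ5] = [T, F, T]
r4 m[φ0→R] = [T, T, T]
r4 m[φ0→S] = [T, F, T]
r4 m[φ1→S] = [T, T, T]
r4 m[φ1→E] = [T, T, T]
r4 m[φ2→R] = [T, F, T]
r4 m[φ2→A] = [T, F, T]
r4 m[φ3→E] = [T, T, T]
r4 m[φ3→A] = [T, T, T]
r4 m[φ4→S] = [T, T, T]
r4 m[φ4→E] = [T, T, T]
r4 m[φ5→R] = [T, T, T]
r4 m[φ5→A] = [T, F, T]
r4 m[φ6→R] = [T, T, T]
r4 m[φ6→S] = [F, F, T]
r4 m[φ7→R] = [T, T, T]
r4 m[φ7→E] = [T, T, T]
r4 m[R→φ0] = [T, F, T]
r4 m[R→φ2] = [T, T, T]
r4 m[R→φ5] = [T, F, T]
r4 m[R→φ6] = [T, F, T]
r4 m[R→φ7] = [T, F, T]
r4 m[S→φ0] = [F, F, T]
r4 m[S→φ1] = [F, F, T]
r4 m[S→φ4] = [F, F, T]
r4 m[S→φ6] = [T, F, T]
r4 m[E→φ1] = [T, T, T]
r4 m[E→φ3] = [T, T, T]
r4 m[E→φ4] = [T, T, T]
r4 m[E→φ7] = [T, T, T]
r4 m[A→φ2] = [T, F, T]
r4 m[A→φ3] = [T, F, T]
r4 m[A→φ5] = [T, F, T]
r5 m[φ0→R] = [T, T, T]
r5 m[φ0→S] = [T, F, T]
r5 m[φ1→S] = [T, T, T]
r5 m[φ1→E] = [T, F, T]
r5 m[φ2→R] = [T, F, T]
r5 m[φ2→A] = [T, F, T]
r5 m[φ3→E] = [T, T, T]
r5 m[φ3→A] = [T, T, T]
r5 m[φ4→S] = [T, T, T]
r5 m[φ4→E] = [T, F, T]
r5 m[φ5→R] = [T, T, T]
r5 m[φ5→A] = [T, F, T]
r5 m[φ6→R] = [T, T, T]
r5 m[φ6→S] = [F, F, T]
r5 m[φ7→R] = [T, T, T]
r5 m[φ7→E] = [T, T, T]
r5 m[R→φ0] = [T, F, T]
r5 m[R→φ2] = [T, T, T]
r5 m[R→φ5] = [T, F, T]
r5 m[R→φ6] = [T, F, T]
r5 m[R→φ7] = [T, F, T]
r5 m[S→φ0] = [F, F, T]
r5 m[S→φ1] = [F, F, T]
r5 m[S→φ4] = [F, F, T]
r5 m[S→φ6] = [T, F, T]
r5 m[E→φ1] = [T, T, T]
r5 m[E→φ3] = [T, T, T]
r5 m[E→φ4] = [T, T, T]
r5 m[E→φ7] = [T, T, T]
r5 m[A→φ2] = [T, F, T]
r5 m[A→φ3] = [T, F, T]
r5 m[A→φ5] = [T, F, T]
r6 m[φ0→R] = [T, T, T]
r6 m[φ0→S] = [T, F, T]
r6 m[φ1→S] = [T, T, T]
r6 m[φ1→E] = [T, F, T]
r6 m[φ2→R] = [T, F, T]
r6 m[φ2→A] = [T, F, T]
r6 m[φ3→E] = [T, T, T]
r6 m[φ3→A] = [T, T, T]
r6 m[φ4→S] = [T, T, T]
r6 m[φ4→E] = [T, F, T]
r6 m[φ5→R] = [T, T, T]
r6 m[φ5→A] = [T, F, T]
r6 m[φ6→R] = [T, T, T]
r6 m[φ6→S] = [F, F, T]
r6 m[φ7→R] = [T, T, T]
r6 m[φ7→E] = [T, T, T]
r6 m[R→φ0] = [T, F, T]
r6 m[R→φ2] = [T, T, T]
r6 m[R→φ5] = [T, F, T]
r6 m[R→φ6] = [T, F, T]
r6 m[R→φ7] = [T, F, T]
r6 m[S→φ0] = [F, F, T]
r6 m[S→φ1] = [F, F, T]
r6 m[S→φ4] = [F, F, T]
r6 m[S→φ6] = [T, F, T]
r6 m[E→φ1] = [T, F, T]
r6 m[E→φ3] = [T, F, T]
r6 m[E→φ4] = [T, F, T]
r6 m[E→φ7] = [T, F, T]
r6 m[A→φ2] = [T, F, T]
r6 m[A→φ3] = [T, F, T]
r6 m[A→φ5] = [T, F, T]
r7 m[φ0→R] = [T, T, T]
r7 m[φ0→S] = [T, F, T]
r7 m[φ1→S] = [T, T, T]
r7 m[φ1→E] = [T, F, T]
r7 m[φ2→R] = [T, F, T]
r7 m[φ2→A] = [T, F, T]
r7 m[φ3→E] = [T, T, T]
r7 m[φ3→A] = [T, T, T]
r7 m[φ4→S] = [F, T, T]
r7 m[φ4→E] = [T, F, T]
r7 m[φ5→R] = [T, T, T]
r7 m[φ5→A] = [T, F, T]
r7 m[φ6→R] = [T, T, T]
r7 m[φ6→S] = [F, F, T]
r7 m[φ7→R] = [T, T, T]
r7 m[φ7→E] = [T, T, T]
r7 m[R→φ0] = [T, F, T]
r7 m[R→φ2] = [T, T, T]
r7 m[R→φ5] = [T, F, T]
r7 m[R→φ6] = [T, F, T]
r7 m[R→φ7] = [T, F, T]
r7 m[S→φ0] = [F, F, T]
r7 m[S→φ1] = [F, F, T]
r7 m[S→φ4] = [F, F, T]
r7 m[S→φ6] = [T, F, T]
r7 m[E→φ1] = [T, F, T]
r7 m[E→φ3] = [T, F, T]
r7 m[E→φ4] = [T, F, T]
r7 m[E→φ7] = [T, F, T]
r7 m[A→φ2] = [T, F, T]
r7 m[A→φ3] = [T, F, T]
r7 m[A→φ5] = [T, F, T]
r8 m[φ0→R] = [T, T, T]
r8 m[φ0→S] = [T, F, T]
r8 m[φ1→S] = [T, T, T]
r8 m[φ1→E] = [T, F, T]
r8 m[φ2→R] = [T, F, T]
r8 m[φ2→A] = [T, F, T]
r8 m[φ3→E] = [T, T, T]
r8 m[φ3→A] = [T, T, T]
r8 m[φ4→S] = [F, T, T]
r8 m[φ4→E] = [T, F, T]
r8 m[φ5→R] = [T, T, T]
r8 m[φ5→A] = [T, F, T]
r8 m[φ6→R] = [T, T, T]
r8 m[φ6→S] = [F, F, T]
r8 m[φ7→R] = [T, T, T]
r8 m[φ7→E] = [T, T, T]
r8 m[R→φ0] = [T, F, T]
r8 m[R→φ2] = [T, T, T]
r8 m[R→φ5] = [T, F, T]
r8 m[R→φ6] = [T, F, T]
r8 m[R→φ7] = [T, F, T]
r8 m[S→φ0] = [F, F, T]
r8 m[S→φ1] = [F, F, T]
r8 m[S→φ4] = [F, F, T]
r8 m[S→φ6] = [F, F, T]
r8 m[E→φ1] = [T, F, T]
r8 m[E→φ3] = [T, F, T]
r8 m[E→φ4] = [T, F, T]
r8 m[E→φ7] = [T, F, T]
r8 m[A→φ2] = [T, F, T]
r8 m[A→φ3] = [T, F, T]
r8 m[A→φ5] = [T, F, T]
r9 m[φ0→R] = [T, T, T]
r9 m[φ0→S] = [T, F, T]
r9 m[φ1→S] = [T, T, T]
r9 m[φ1→E] = [T, F, T]
r9 m[φ2→R] = [T, F, T]
r9 m[φ2→A] = [T, F, T]
r9 m[φ3→E] = [T, T, T]
r9 m[φ3→A] = [T, T, T]
r9 m[φ4→S] = [F, T, T]
r9 m[φ4→E] = [T, F, T]
r9 m[φ5→R] = [T, T, T]
r9 m[φ5→A] = [T, F, T]
r9 m[φ6→R] = [T, F, T]
r9 m[φ6→S] = [F, F, T]
r9 m[φ7→R] = [T, T, T]
r9 m[φ7→E] = [T, T, T]
r9 m[R→φ0] = [T, F, T]
r9 m[R→φ2] = [T, T, T]
r9 m[R→φ5] = [T, F, T]
r9 m[R→φ6] = [T, F, T]
r9 m[R→φ7] = [T, F, T]
r9 m[S→φ0] = [F, F, T]
r9 m[S→φ1] = [F, F, T]
r9 m[S→φ4] = [F, F, T]
r9 m[S→φ6] = [F, F, T]
r9 m[E→φ1] = [T, F, T]
r9 m[E→φ3] = [T, F, T]
r9 m[E→φ4] = [T, F, T]
r9 m[E→φ7] = [T, F, T]
r9 m[A→φ2] = [T, F, T]
r9 m[A→φ3] = [T, F, T]
r9 m[A→φ5] = [T, F, T]

message @ round 9 = [T, F, T]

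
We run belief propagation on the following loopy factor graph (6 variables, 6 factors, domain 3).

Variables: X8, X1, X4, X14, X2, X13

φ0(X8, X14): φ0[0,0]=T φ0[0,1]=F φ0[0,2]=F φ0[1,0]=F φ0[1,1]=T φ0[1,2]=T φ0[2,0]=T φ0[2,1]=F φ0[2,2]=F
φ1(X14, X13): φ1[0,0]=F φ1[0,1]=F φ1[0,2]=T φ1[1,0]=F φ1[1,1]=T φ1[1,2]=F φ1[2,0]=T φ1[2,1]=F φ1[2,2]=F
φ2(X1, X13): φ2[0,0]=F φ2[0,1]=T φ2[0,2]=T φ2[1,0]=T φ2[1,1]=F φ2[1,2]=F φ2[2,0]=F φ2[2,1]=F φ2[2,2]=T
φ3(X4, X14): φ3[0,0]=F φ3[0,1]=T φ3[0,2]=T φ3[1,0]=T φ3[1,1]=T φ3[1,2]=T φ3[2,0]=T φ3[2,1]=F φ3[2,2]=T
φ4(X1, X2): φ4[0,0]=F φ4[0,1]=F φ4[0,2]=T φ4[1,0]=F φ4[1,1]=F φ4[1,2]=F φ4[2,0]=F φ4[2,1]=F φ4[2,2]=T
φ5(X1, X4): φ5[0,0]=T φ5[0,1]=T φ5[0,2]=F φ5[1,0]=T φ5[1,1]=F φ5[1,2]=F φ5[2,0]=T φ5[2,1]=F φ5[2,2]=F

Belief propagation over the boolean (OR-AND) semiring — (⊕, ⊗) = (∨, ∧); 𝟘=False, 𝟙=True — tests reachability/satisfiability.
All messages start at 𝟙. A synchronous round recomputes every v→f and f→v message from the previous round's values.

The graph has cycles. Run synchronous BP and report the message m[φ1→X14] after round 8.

init: all messages = 𝟙 over 3 values
r1 m[φ0→X8] = [T, T, T]
r1 m[φ0→X14] = [T, T, T]
r1 m[φ1→X14] = [T, T, T]
r1 m[φ1→X13] = [T, T, T]
r1 m[φ2→X1] = [T, T, T]
r1 m[φ2→X13] = [T, T, T]
r1 m[φ3→X4] = [T, T, T]
r1 m[φ3→X14] = [T, T, T]
r1 m[φ4→X1] = [T, F, T]
r1 m[φ4→X2] = [F, F, T]
r1 m[φ5→X1] = [T, T, T]
r1 m[φ5→X4] = [T, T, F]
r1 m[X8→φ0] = [T, T, T]
r1 m[X1→φ2] = [T, T, T]
r1 m[X1→φ4] = [T, T, T]
r1 m[X1→φ5] = [T, T, T]
r1 m[X4→φ3] = [T, T, T]
r1 m[X4→φ5] = [T, T, T]
r1 m[X14→φ0] = [T, T, T]
r1 m[X14→φ1] = [T, T, T]
r1 m[X14→φ3] = [T, T, T]
r1 m[X2→φ4] = [T, T, T]
r1 m[X13→φ1] = [T, T, T]
r1 m[X13→φ2] = [T, T, T]
r2 m[φ0→X8] = [T, T, T]
r2 m[φ0→X14] = [T, T, T]
r2 m[φ1→X14] = [T, T, T]
r2 m[φ1→X13] = [T, T, T]
r2 m[φ2→X1] = [T, T, T]
r2 m[φ2→X13] = [T, T, T]
r2 m[φ3→X4] = [T, T, T]
r2 m[φ3→X14] = [T, T, T]
r2 m[φ4→X1] = [T, F, T]
r2 m[φ4→X2] = [F, F, T]
r2 m[φ5→X1] = [T, T, T]
r2 m[φ5→X4] = [T, T, F]
r2 m[X8→φ0] = [T, T, T]
r2 m[X1→φ2] = [T, F, T]
r2 m[X1→φ4] = [T, T, T]
r2 m[X1→φ5] = [T, F, T]
r2 m[X4→φ3] = [T, T, F]
r2 m[X4→φ5] = [T, T, T]
r2 m[X14→φ0] = [T, T, T]
r2 m[X14→φ1] = [T, T, T]
r2 m[X14→φ3] = [T, T, T]
r2 m[X2→φ4] = [T, T, T]
r2 m[X13→φ1] = [T, T, T]
r2 m[X13→φ2] = [T, T, T]
r3 m[φ0→X8] = [T, T, T]
r3 m[φ0→X14] = [T, T, T]
r3 m[φ1→X14] = [T, T, T]
r3 m[φ1→X13] = [T, T, T]
r3 m[φ2→X1] = [T, T, T]
r3 m[φ2→X13] = [F, T, T]
r3 m[φ3→X4] = [T, T, T]
r3 m[φ3→X14] = [T, T, T]
r3 m[φ4→X1] = [T, F, T]
r3 m[φ4→X2] = [F, F, T]
r3 m[φ5→X1] = [T, T, T]
r3 m[φ5→X4] = [T, T, F]
r3 m[X8→φ0] = [T, T, T]
r3 m[X1→φ2] = [T, F, T]
r3 m[X1→φ4] = [T, T, T]
r3 m[X1→φ5] = [T, F, T]
r3 m[X4→φ3] = [T, T, F]
r3 m[X4→φ5] = [T, T, T]
r3 m[X14→φ0] = [T, T, T]
r3 m[X14→φ1] = [T, T, T]
r3 m[X14→φ3] = [T, T, T]
r3 m[X2→φ4] = [T, T, T]
r3 m[X13→φ1] = [T, T, T]
r3 m[X13→φ2] = [T, T, T]
r4 m[φ0→X8] = [T, T, T]
r4 m[φ0→X14] = [T, T, T]
r4 m[φ1→X14] = [T, T, T]
r4 m[φ1→X13] = [T, T, T]
r4 m[φ2→X1] = [T, T, T]
r4 m[φ2→X13] = [F, T, T]
r4 m[φ3→X4] = [T, T, T]
r4 m[φ3→X14] = [T, T, T]
r4 m[φ4→X1] = [T, F, T]
r4 m[φ4→X2] = [F, F, T]
r4 m[φ5→X1] = [T, T, T]
r4 m[φ5→X4] = [T, T, F]
r4 m[X8→φ0] = [T, T, T]
r4 m[X1→φ2] = [T, F, T]
r4 m[X1→φ4] = [T, T, T]
r4 m[X1→φ5] = [T, F, T]
r4 m[X4→φ3] = [T, T, F]
r4 m[X4→φ5] = [T, T, T]
r4 m[X14→φ0] = [T, T, T]
r4 m[X14→φ1] = [T, T, T]
r4 m[X14→φ3] = [T, T, T]
r4 m[X2→φ4] = [T, T, T]
r4 m[X13→φ1] = [F, T, T]
r4 m[X13→φ2] = [T, T, T]
r5 m[φ0→X8] = [T, T, T]
r5 m[φ0→X14] = [T, T, T]
r5 m[φ1→X14] = [T, T, F]
r5 m[φ1→X13] = [T, T, T]
r5 m[φ2→X1] = [T, T, T]
r5 m[φ2→X13] = [F, T, T]
r5 m[φ3→X4] = [T, T, T]
r5 m[φ3→X14] = [T, T, T]
r5 m[φ4→X1] = [T, F, T]
r5 m[φ4→X2] = [F, F, T]
r5 m[φ5→X1] = [T, T, T]
r5 m[φ5→X4] = [T, T, F]
r5 m[X8→φ0] = [T, T, T]
r5 m[X1→φ2] = [T, F, T]
r5 m[X1→φ4] = [T, T, T]
r5 m[X1→φ5] = [T, F, T]
r5 m[X4→φ3] = [T, T, F]
r5 m[X4→φ5] = [T, T, T]
r5 m[X14→φ0] = [T, T, T]
r5 m[X14→φ1] = [T, T, T]
r5 m[X14→φ3] = [T, T, T]
r5 m[X2→φ4] = [T, T, T]
r5 m[X13→φ1] = [F, T, T]
r5 m[X13→φ2] = [T, T, T]
r6 m[φ0→X8] = [T, T, T]
r6 m[φ0→X14] = [T, T, T]
r6 m[φ1→X14] = [T, T, F]
r6 m[φ1→X13] = [T, T, T]
r6 m[φ2→X1] = [T, T, T]
r6 m[φ2→X13] = [F, T, T]
r6 m[φ3→X4] = [T, T, T]
r6 m[φ3→X14] = [T, T, T]
r6 m[φ4→X1] = [T, F, T]
r6 m[φ4→X2] = [F, F, T]
r6 m[φ5→X1] = [T, T, T]
r6 m[φ5→X4] = [T, T, F]
r6 m[X8→φ0] = [T, T, T]
r6 m[X1→φ2] = [T, F, T]
r6 m[X1→φ4] = [T, T, T]
r6 m[X1→φ5] = [T, F, T]
r6 m[X4→φ3] = [T, T, F]
r6 m[X4→φ5] = [T, T, T]
r6 m[X14→φ0] = [T, T, F]
r6 m[X14→φ1] = [T, T, T]
r6 m[X14→φ3] = [T, T, F]
r6 m[X2→φ4] = [T, T, T]
r6 m[X13→φ1] = [F, T, T]
r6 m[X13→φ2] = [T, T, T]
r7 m[φ0→X8] = [T, T, T]
r7 m[φ0→X14] = [T, T, T]
r7 m[φ1→X14] = [T, T, F]
r7 m[φ1→X13] = [T, T, T]
r7 m[φ2→X1] = [T, T, T]
r7 m[φ2→X13] = [F, T, T]
r7 m[φ3→X4] = [T, T, T]
r7 m[φ3→X14] = [T, T, T]
r7 m[φ4→X1] = [T, F, T]
r7 m[φ4→X2] = [F, F, T]
r7 m[φ5→X1] = [T, T, T]
r7 m[φ5→X4] = [T, T, F]
r7 m[X8→φ0] = [T, T, T]
r7 m[X1→φ2] = [T, F, T]
r7 m[X1→φ4] = [T, T, T]
r7 m[X1→φ5] = [T, F, T]
r7 m[X4→φ3] = [T, T, F]
r7 m[X4→φ5] = [T, T, T]
r7 m[X14→φ0] = [T, T, F]
r7 m[X14→φ1] = [T, T, T]
r7 m[X14→φ3] = [T, T, F]
r7 m[X2→φ4] = [T, T, T]
r7 m[X13→φ1] = [F, T, T]
r7 m[X13→φ2] = [T, T, T]
r8 m[φ0→X8] = [T, T, T]
r8 m[φ0→X14] = [T, T, T]
r8 m[φ1→X14] = [T, T, F]
r8 m[φ1→X13] = [T, T, T]
r8 m[φ2→X1] = [T, T, T]
r8 m[φ2→X13] = [F, T, T]
r8 m[φ3→X4] = [T, T, T]
r8 m[φ3→X14] = [T, T, T]
r8 m[φ4→X1] = [T, F, T]
r8 m[φ4→X2] = [F, F, T]
r8 m[φ5→X1] = [T, T, T]
r8 m[φ5→X4] = [T, T, F]
r8 m[X8→φ0] = [T, T, T]
r8 m[X1→φ2] = [T, F, T]
r8 m[X1→φ4] = [T, T, T]
r8 m[X1→φ5] = [T, F, T]
r8 m[X4→φ3] = [T, T, F]
r8 m[X4→φ5] = [T, T, T]
r8 m[X14→φ0] = [T, T, F]
r8 m[X14→φ1] = [T, T, T]
r8 m[X14→φ3] = [T, T, F]
r8 m[X2→φ4] = [T, T, T]
r8 m[X13→φ1] = [F, T, T]
r8 m[X13→φ2] = [T, T, T]
fixed point reached at round 7

message @ round 8 = [T, T, F]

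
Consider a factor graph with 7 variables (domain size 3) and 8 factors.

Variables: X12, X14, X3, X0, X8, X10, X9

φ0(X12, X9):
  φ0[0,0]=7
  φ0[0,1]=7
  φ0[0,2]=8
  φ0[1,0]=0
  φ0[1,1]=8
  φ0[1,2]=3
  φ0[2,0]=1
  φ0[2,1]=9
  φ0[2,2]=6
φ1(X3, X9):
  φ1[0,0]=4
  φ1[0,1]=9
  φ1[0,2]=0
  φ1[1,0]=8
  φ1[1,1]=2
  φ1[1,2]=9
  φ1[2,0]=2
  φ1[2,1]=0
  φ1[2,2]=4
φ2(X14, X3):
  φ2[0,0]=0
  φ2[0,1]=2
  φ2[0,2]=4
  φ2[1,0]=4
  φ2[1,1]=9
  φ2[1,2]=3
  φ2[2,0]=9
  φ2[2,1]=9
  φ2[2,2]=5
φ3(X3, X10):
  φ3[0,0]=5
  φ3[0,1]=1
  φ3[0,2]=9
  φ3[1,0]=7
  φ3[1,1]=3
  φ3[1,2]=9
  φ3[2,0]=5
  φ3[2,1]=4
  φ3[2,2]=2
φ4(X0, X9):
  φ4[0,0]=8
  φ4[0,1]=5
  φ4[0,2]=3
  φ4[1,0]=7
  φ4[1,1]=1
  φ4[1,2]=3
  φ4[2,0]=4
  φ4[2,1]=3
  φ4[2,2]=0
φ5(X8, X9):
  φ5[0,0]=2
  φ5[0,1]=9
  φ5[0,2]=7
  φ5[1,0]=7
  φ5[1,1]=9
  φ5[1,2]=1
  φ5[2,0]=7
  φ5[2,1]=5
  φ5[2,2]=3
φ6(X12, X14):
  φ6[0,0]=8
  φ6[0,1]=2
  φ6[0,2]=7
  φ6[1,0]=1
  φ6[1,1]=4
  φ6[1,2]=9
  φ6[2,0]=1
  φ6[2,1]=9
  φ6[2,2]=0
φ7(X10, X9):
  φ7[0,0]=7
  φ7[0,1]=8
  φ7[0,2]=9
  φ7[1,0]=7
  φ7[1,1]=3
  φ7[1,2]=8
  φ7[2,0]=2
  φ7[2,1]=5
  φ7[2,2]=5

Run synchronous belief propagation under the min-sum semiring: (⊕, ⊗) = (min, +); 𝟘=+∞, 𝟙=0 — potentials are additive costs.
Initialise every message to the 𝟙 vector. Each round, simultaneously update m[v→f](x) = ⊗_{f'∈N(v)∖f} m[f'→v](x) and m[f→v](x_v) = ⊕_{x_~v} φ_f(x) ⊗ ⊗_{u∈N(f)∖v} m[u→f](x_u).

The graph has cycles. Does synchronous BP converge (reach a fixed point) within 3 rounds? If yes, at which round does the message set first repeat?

init: all messages = 𝟙 over 3 values
r1 m[φ0→X12] = [7, 0, 1]
r1 m[φ0→X9] = [0, 7, 3]
r1 m[φ1→X3] = [0, 2, 0]
r1 m[φ1→X9] = [2, 0, 0]
r1 m[φ2→X14] = [0, 3, 5]
r1 m[φ2→X3] = [0, 2, 3]
r1 m[φ3→X3] = [1, 3, 2]
r1 m[φ3→X10] = [5, 1, 2]
r1 m[φ4→X0] = [3, 1, 0]
r1 m[φ4→X9] = [4, 1, 0]
r1 m[φ5→X8] = [2, 1, 3]
r1 m[φ5→X9] = [2, 5, 1]
r1 m[φ6→X12] = [2, 1, 0]
r1 m[φ6→X14] = [1, 2, 0]
r1 m[φ7→X10] = [7, 3, 2]
r1 m[φ7→X9] = [2, 3, 5]
r1 m[X12→φ0] = [0, 0, 0]
r1 m[X12→φ6] = [0, 0, 0]
r1 m[X14→φ2] = [0, 0, 0]
r1 m[X14→φ6] = [0, 0, 0]
r1 m[X3→φ1] = [0, 0, 0]
r1 m[X3→φ2] = [0, 0, 0]
r1 m[X3→φ3] = [0, 0, 0]
r1 m[X0→φ4] = [0, 0, 0]
r1 m[X8→φ5] = [0, 0, 0]
r1 m[X10→φ3] = [0, 0, 0]
r1 m[X10→φ7] = [0, 0, 0]
r1 m[X9→φ0] = [0, 0, 0]
r1 m[X9→φ1] = [0, 0, 0]
r1 m[X9→φ4] = [0, 0, 0]
r1 m[X9→φ5] = [0, 0, 0]
r1 m[X9→φ7] = [0, 0, 0]
r2 m[φ0→X12] = [7, 0, 1]
r2 m[φ0→X9] = [0, 7, 3]
r2 m[φ1→X3] = [0, 2, 0]
r2 m[φ1→X9] = [2, 0, 0]
r2 m[φ2→X14] = [0, 3, 5]
r2 m[φ2→X3] = [0, 2, 3]
r2 m[φ3→X3] = [1, 3, 2]
r2 m[φ3→X10] = [5, 1, 2]
r2 m[φ4→X0] = [3, 1, 0]
r2 m[φ4→X9] = [4, 1, 0]
r2 m[φ5→X8] = [2, 1, 3]
r2 m[φ5→X9] = [2, 5, 1]
r2 m[φ6→X12] = [2, 1, 0]
r2 m[φ6→X14] = [1, 2, 0]
r2 m[φ7→X10] = [7, 3, 2]
r2 m[φ7→X9] = [2, 3, 5]
r2 m[X12→φ0] = [2, 1, 0]
r2 m[X12→φ6] = [7, 0, 1]
r2 m[X14→φ2] = [1, 2, 0]
r2 m[X14→φ6] = [0, 3, 5]
r2 m[X3→φ1] = [1, 5, 5]
r2 m[X3→φ2] = [1, 5, 2]
r2 m[X3→φ3] = [0, 4, 3]
r2 m[X0→φ4] = [0, 0, 0]
r2 m[X8→φ5] = [0, 0, 0]
r2 m[X10→φ3] = [7, 3, 2]
r2 m[X10→φ7] = [5, 1, 2]
r2 m[X9→φ0] = [10, 9, 6]
r2 m[X9→φ1] = [8, 16, 9]
r2 m[X9→φ4] = [6, 15, 9]
r2 m[X9→φ5] = [8, 11, 8]
r2 m[X9→φ7] = [8, 13, 4]
r3 m[φ0→X12] = [14, 9, 11]
r3 m[φ0→X9] = [1, 9, 4]
r3 m[φ1→X3] = [9, 16, 10]
r3 m[φ1→X9] = [5, 5, 1]
r3 m[φ2→X14] = [1, 5, 7]
r3 m[φ2→X3] = [1, 3, 5]
r3 m[φ3→X3] = [4, 6, 4]
r3 m[φ3→X10] = [5, 1, 5]
r3 m[φ4→X0] = [12, 12, 9]
r3 m[φ4→X9] = [4, 1, 0]
r3 m[φ5→X8] = [10, 9, 11]
r3 m[φ5→X9] = [2, 5, 1]
r3 m[φ6→X12] = [5, 1, 1]
r3 m[φ6→X14] = [1, 4, 1]
r3 m[φ7→X10] = [13, 12, 9]
r3 m[φ7→X9] = [4, 4, 7]
r3 m[X12→φ0] = [2, 1, 0]
r3 m[X12→φ6] = [7, 0, 1]
r3 m[X14→φ2] = [1, 2, 0]
r3 m[X14→φ6] = [0, 3, 5]
r3 m[X3→φ1] = [1, 5, 5]
r3 m[X3→φ2] = [1, 5, 2]
r3 m[X3→φ3] = [0, 4, 3]
r3 m[X0→φ4] = [0, 0, 0]
r3 m[X8→φ5] = [0, 0, 0]
r3 m[X10→φ3] = [7, 3, 2]
r3 m[X10→φ7] = [5, 1, 2]
r3 m[X9→φ0] = [10, 9, 6]
r3 m[X9→φ1] = [8, 16, 9]
r3 m[X9→φ4] = [6, 15, 9]
r3 m[X9→φ5] = [8, 11, 8]
r3 m[X9→φ7] = [8, 13, 4]
no fixed point within 3 rounds

NOT CONVERGED within 3 rounds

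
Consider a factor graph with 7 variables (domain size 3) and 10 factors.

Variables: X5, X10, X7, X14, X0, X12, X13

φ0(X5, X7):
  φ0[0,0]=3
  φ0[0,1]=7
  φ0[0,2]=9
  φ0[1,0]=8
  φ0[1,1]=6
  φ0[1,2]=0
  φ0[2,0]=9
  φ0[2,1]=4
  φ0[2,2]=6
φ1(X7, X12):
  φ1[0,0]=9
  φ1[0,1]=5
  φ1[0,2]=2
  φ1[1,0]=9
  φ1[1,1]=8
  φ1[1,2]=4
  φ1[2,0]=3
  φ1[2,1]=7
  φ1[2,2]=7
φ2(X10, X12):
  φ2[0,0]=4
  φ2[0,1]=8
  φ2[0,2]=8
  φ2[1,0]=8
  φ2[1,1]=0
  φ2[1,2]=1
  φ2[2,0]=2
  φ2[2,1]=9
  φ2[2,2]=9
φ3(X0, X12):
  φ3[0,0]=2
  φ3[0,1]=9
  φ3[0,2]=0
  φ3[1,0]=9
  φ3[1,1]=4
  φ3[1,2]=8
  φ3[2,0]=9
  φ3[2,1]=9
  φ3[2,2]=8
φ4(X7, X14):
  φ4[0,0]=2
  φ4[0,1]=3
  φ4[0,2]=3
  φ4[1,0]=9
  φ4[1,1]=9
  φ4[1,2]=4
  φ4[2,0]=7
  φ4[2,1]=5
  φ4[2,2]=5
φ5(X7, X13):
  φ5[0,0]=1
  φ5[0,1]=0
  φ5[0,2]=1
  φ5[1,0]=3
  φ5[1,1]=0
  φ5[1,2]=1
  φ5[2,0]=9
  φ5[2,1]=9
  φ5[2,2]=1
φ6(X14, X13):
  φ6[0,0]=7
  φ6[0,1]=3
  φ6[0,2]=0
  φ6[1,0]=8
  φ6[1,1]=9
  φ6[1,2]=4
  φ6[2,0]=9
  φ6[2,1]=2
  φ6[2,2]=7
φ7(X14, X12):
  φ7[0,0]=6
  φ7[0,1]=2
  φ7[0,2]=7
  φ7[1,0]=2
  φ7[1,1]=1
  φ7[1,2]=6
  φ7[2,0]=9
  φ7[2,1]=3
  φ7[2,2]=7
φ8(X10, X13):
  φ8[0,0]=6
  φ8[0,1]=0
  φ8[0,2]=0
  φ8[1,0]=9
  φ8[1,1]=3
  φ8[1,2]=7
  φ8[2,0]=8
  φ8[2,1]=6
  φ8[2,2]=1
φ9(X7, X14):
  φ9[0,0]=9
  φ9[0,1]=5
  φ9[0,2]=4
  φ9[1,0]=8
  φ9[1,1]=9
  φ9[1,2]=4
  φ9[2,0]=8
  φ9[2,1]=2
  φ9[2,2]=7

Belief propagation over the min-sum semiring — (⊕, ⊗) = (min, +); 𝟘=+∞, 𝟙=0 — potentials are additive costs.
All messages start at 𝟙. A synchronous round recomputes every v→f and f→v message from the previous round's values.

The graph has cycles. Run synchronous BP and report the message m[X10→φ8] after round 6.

message @ round 6 = [28, 27, 26]

init: all messages = 𝟙 over 3 values
r1 m[φ0→X5] = [3, 0, 4]
r1 m[φ0→X7] = [3, 4, 0]
r1 m[φ1→X7] = [2, 4, 3]
r1 m[φ1→X12] = [3, 5, 2]
r1 m[φ2→X10] = [4, 0, 2]
r1 m[φ2→X12] = [2, 0, 1]
r1 m[φ3→X0] = [0, 4, 8]
r1 m[φ3→X12] = [2, 4, 0]
r1 m[φ4→X7] = [2, 4, 5]
r1 m[φ4→X14] = [2, 3, 3]
r1 m[φ5→X7] = [0, 0, 1]
r1 m[φ5→X13] = [1, 0, 1]
r1 m[φ6→X14] = [0, 4, 2]
r1 m[φ6→X13] = [7, 2, 0]
r1 m[φ7→X14] = [2, 1, 3]
r1 m[φ7→X12] = [2, 1, 6]
r1 m[φ8→X10] = [0, 3, 1]
r1 m[φ8→X13] = [6, 0, 0]
r1 m[φ9→X7] = [4, 4, 2]
r1 m[φ9→X14] = [8, 2, 4]
r1 m[X5→φ0] = [0, 0, 0]
r1 m[X10→φ2] = [0, 0, 0]
r1 m[X10→φ8] = [0, 0, 0]
r1 m[X7→φ0] = [0, 0, 0]
r1 m[X7→φ1] = [0, 0, 0]
r1 m[X7→φ4] = [0, 0, 0]
r1 m[X7→φ5] = [0, 0, 0]
r1 m[X7→φ9] = [0, 0, 0]
r1 m[X14→φ4] = [0, 0, 0]
r1 m[X14→φ6] = [0, 0, 0]
r1 m[X14→φ7] = [0, 0, 0]
r1 m[X14→φ9] = [0, 0, 0]
r1 m[X0→φ3] = [0, 0, 0]
r1 m[X12→φ1] = [0, 0, 0]
r1 m[X12→φ2] = [0, 0, 0]
r1 m[X12→φ3] = [0, 0, 0]
r1 m[X12→φ7] = [0, 0, 0]
r1 m[X13→φ5] = [0, 0, 0]
r1 m[X13→φ6] = [0, 0, 0]
r1 m[X13→φ8] = [0, 0, 0]
r2 m[φ0→X5] = [3, 0, 4]
r2 m[φ0→X7] = [3, 4, 0]
r2 m[φ1→X7] = [2, 4, 3]
r2 m[φ1→X12] = [3, 5, 2]
r2 m[φ2→X10] = [4, 0, 2]
r2 m[φ2→X12] = [2, 0, 1]
r2 m[φ3→X0] = [0, 4, 8]
r2 m[φ3→X12] = [2, 4, 0]
r2 m[φ4→X7] = [2, 4, 5]
r2 m[φ4→X14] = [2, 3, 3]
r2 m[φ5→X7] = [0, 0, 1]
r2 m[φ5→X13] = [1, 0, 1]
r2 m[φ6→X14] = [0, 4, 2]
r2 m[φ6→X13] = [7, 2, 0]
r2 m[φ7→X14] = [2, 1, 3]
r2 m[φ7→X12] = [2, 1, 6]
r2 m[φ8→X10] = [0, 3, 1]
r2 m[φ8→X13] = [6, 0, 0]
r2 m[φ9→X7] = [4, 4, 2]
r2 m[φ9→X14] = [8, 2, 4]
r2 m[X5→φ0] = [0, 0, 0]
r2 m[X10→φ2] = [0, 3, 1]
r2 m[X10→φ8] = [4, 0, 2]
r2 m[X7→φ0] = [8, 12, 11]
r2 m[X7→φ1] = [9, 12, 8]
r2 m[X7→φ4] = [9, 12, 6]
r2 m[X7→φ5] = [11, 16, 10]
r2 m[X7→φ9] = [7, 12, 9]
r2 m[X14→φ4] = [10, 7, 9]
r2 m[X14→φ6] = [12, 6, 10]
r2 m[X14→φ7] = [10, 9, 9]
r2 m[X14→φ9] = [4, 8, 8]
r2 m[X0→φ3] = [0, 0, 0]
r2 m[X12→φ1] = [6, 5, 7]
r2 m[X12→φ2] = [7, 10, 8]
r2 m[X12→φ3] = [7, 6, 9]
r2 m[X12→φ7] = [7, 9, 3]
r2 m[X13→φ5] = [13, 2, 0]
r2 m[X13→φ6] = [7, 0, 1]
r2 m[X13→φ8] = [8, 2, 1]
r3 m[φ0→X5] = [11, 11, 16]
r3 m[φ0→X7] = [3, 4, 0]
r3 m[φ1→X7] = [9, 11, 9]
r3 m[φ1→X12] = [11, 14, 11]
r3 m[φ2→X10] = [11, 9, 9]
r3 m[φ2→X12] = [3, 3, 4]
r3 m[φ3→X0] = [9, 10, 15]
r3 m[φ3→X12] = [2, 4, 0]
r3 m[φ4→X7] = [10, 13, 12]
r3 m[φ4→X14] = [11, 11, 11]
r3 m[φ5→X7] = [1, 1, 1]
r3 m[φ5→X13] = [12, 11, 11]
r3 m[φ6→X14] = [1, 5, 2]
r3 m[φ6→X13] = [14, 12, 10]
r3 m[φ7→X14] = [10, 9, 10]
r3 m[φ7→X12] = [11, 10, 15]
r3 m[φ8→X10] = [1, 5, 2]
r3 m[φ8→X13] = [9, 3, 3]
r3 m[φ9→X7] = [12, 12, 10]
r3 m[φ9→X14] = [16, 11, 11]
r3 m[X5→φ0] = [0, 0, 0]
r3 m[X10→φ2] = [0, 3, 1]
r3 m[X10→φ8] = [4, 0, 2]
r3 m[X7→φ0] = [8, 12, 11]
r3 m[X7→φ1] = [9, 12, 8]
r3 m[X7→φ4] = [9, 12, 6]
r3 m[X7→φ5] = [11, 16, 10]
r3 m[X7→φ9] = [7, 12, 9]
r3 m[X14→φ4] = [10, 7, 9]
r3 m[X14→φ6] = [12, 6, 10]
r3 m[X14→φ7] = [10, 9, 9]
r3 m[X14→φ9] = [4, 8, 8]
r3 m[X0→φ3] = [0, 0, 0]
r3 m[X12→φ1] = [6, 5, 7]
r3 m[X12→φ2] = [7, 10, 8]
r3 m[X12→φ3] = [7, 6, 9]
r3 m[X12→φ7] = [7, 9, 3]
r3 m[X13→φ5] = [13, 2, 0]
r3 m[X13→φ6] = [7, 0, 1]
r3 m[X13→φ8] = [8, 2, 1]
r4 m[φ0→X5] = [11, 11, 16]
r4 m[φ0→X7] = [3, 4, 0]
r4 m[φ1→X7] = [9, 11, 9]
r4 m[φ1→X12] = [11, 14, 11]
r4 m[φ2→X10] = [11, 9, 9]
r4 m[φ2→X12] = [3, 3, 4]
r4 m[φ3→X0] = [9, 10, 15]
r4 m[φ3→X12] = [2, 4, 0]
r4 m[φ4→X7] = [10, 13, 12]
r4 m[φ4→X14] = [11, 11, 11]
r4 m[φ5→X7] = [1, 1, 1]
r4 m[φ5→X13] = [12, 11, 11]
r4 m[φ6→X14] = [1, 5, 2]
r4 m[φ6→X13] = [14, 12, 10]
r4 m[φ7→X14] = [10, 9, 10]
r4 m[φ7→X12] = [11, 10, 15]
r4 m[φ8→X10] = [1, 5, 2]
r4 m[φ8→X13] = [9, 3, 3]
r4 m[φ9→X7] = [12, 12, 10]
r4 m[φ9→X14] = [16, 11, 11]
r4 m[X5→φ0] = [0, 0, 0]
r4 m[X10→φ2] = [1, 5, 2]
r4 m[X10→φ8] = [11, 9, 9]
r4 m[X7→φ0] = [32, 37, 32]
r4 m[X7→φ1] = [26, 30, 23]
r4 m[X7→φ4] = [25, 28, 20]
r4 m[X7→φ5] = [34, 40, 31]
r4 m[X7→φ9] = [23, 29, 22]
r4 m[X14→φ4] = [27, 25, 23]
r4 m[X14→φ6] = [37, 31, 32]
r4 m[X14→φ7] = [28, 27, 24]
r4 m[X14→φ9] = [22, 25, 23]
r4 m[X0→φ3] = [0, 0, 0]
r4 m[X12→φ1] = [16, 17, 19]
r4 m[X12→φ2] = [24, 28, 26]
r4 m[X12→φ3] = [25, 27, 30]
r4 m[X12→φ7] = [16, 21, 15]
r4 m[X13→φ5] = [23, 15, 13]
r4 m[X13→φ6] = [21, 14, 14]
r4 m[X13→φ8] = [26, 23, 21]
r5 m[φ0→X5] = [35, 32, 38]
r5 m[φ0→X7] = [3, 4, 0]
r5 m[φ1→X7] = [21, 23, 19]
r5 m[φ1→X12] = [26, 30, 28]
r5 m[φ2→X10] = [28, 27, 26]
r5 m[φ2→X12] = [4, 5, 6]
r5 m[φ3→X0] = [27, 31, 34]
r5 m[φ3→X12] = [2, 4, 0]
r5 m[φ4→X7] = [26, 27, 28]
r5 m[φ4→X14] = [27, 25, 25]
r5 m[φ5→X7] = [14, 14, 14]
r5 m[φ5→X13] = [35, 34, 32]
r5 m[φ6→X14] = [14, 18, 16]
r5 m[φ6→X13] = [39, 34, 35]
r5 m[φ7→X14] = [22, 18, 22]
r5 m[φ7→X12] = [29, 27, 31]
r5 m[φ8→X10] = [21, 26, 22]
r5 m[φ8→X13] = [17, 11, 10]
r5 m[φ9→X7] = [27, 27, 27]
r5 m[φ9→X14] = [30, 24, 27]
r5 m[X5→φ0] = [0, 0, 0]
r5 m[X10→φ2] = [1, 5, 2]
r5 m[X10→φ8] = [11, 9, 9]
r5 m[X7→φ0] = [32, 37, 32]
r5 m[X7→φ1] = [26, 30, 23]
r5 m[X7→φ4] = [25, 28, 20]
r5 m[X7→φ5] = [34, 40, 31]
r5 m[X7→φ9] = [23, 29, 22]
r5 m[X14→φ4] = [27, 25, 23]
r5 m[X14→φ6] = [37, 31, 32]
r5 m[X14→φ7] = [28, 27, 24]
r5 m[X14→φ9] = [22, 25, 23]
r5 m[X0→φ3] = [0, 0, 0]
r5 m[X12→φ1] = [16, 17, 19]
r5 m[X12→φ2] = [24, 28, 26]
r5 m[X12→φ3] = [25, 27, 30]
r5 m[X12→φ7] = [16, 21, 15]
r5 m[X13→φ5] = [23, 15, 13]
r5 m[X13→φ6] = [21, 14, 14]
r5 m[X13→φ8] = [26, 23, 21]
r6 m[φ0→X5] = [35, 32, 38]
r6 m[φ0→X7] = [3, 4, 0]
r6 m[φ1→X7] = [21, 23, 19]
r6 m[φ1→X12] = [26, 30, 28]
r6 m[φ2→X10] = [28, 27, 26]
r6 m[φ2→X12] = [4, 5, 6]
r6 m[φ3→X0] = [27, 31, 34]
r6 m[φ3→X12] = [2, 4, 0]
r6 m[φ4→X7] = [26, 27, 28]
r6 m[φ4→X14] = [27, 25, 25]
r6 m[φ5→X7] = [14, 14, 14]
r6 m[φ5→X13] = [35, 34, 32]
r6 m[φ6→X14] = [14, 18, 16]
r6 m[φ6→X13] = [39, 34, 35]
r6 m[φ7→X14] = [22, 18, 22]
r6 m[φ7→X12] = [29, 27, 31]
r6 m[φ8→X10] = [21, 26, 22]
r6 m[φ8→X13] = [17, 11, 10]
r6 m[φ9→X7] = [27, 27, 27]
r6 m[φ9→X14] = [30, 24, 27]
r6 m[X5→φ0] = [0, 0, 0]
r6 m[X10→φ2] = [21, 26, 22]
r6 m[X10→φ8] = [28, 27, 26]
r6 m[X7→φ0] = [88, 91, 88]
r6 m[X7→φ1] = [70, 72, 69]
r6 m[X7→φ4] = [65, 68, 60]
r6 m[X7→φ5] = [77, 81, 74]
r6 m[X7→φ9] = [64, 68, 61]
r6 m[X14→φ4] = [66, 60, 65]
r6 m[X14→φ6] = [79, 67, 74]
r6 m[X14→φ7] = [71, 67, 68]
r6 m[X14→φ9] = [63, 61, 63]
r6 m[X0→φ3] = [0, 0, 0]
r6 m[X12→φ1] = [35, 36, 37]
r6 m[X12→φ2] = [57, 61, 59]
r6 m[X12→φ3] = [59, 62, 65]
r6 m[X12→φ7] = [32, 39, 34]
r6 m[X13→φ5] = [56, 45, 45]
r6 m[X13→φ6] = [52, 45, 42]
r6 m[X13→φ8] = [74, 68, 67]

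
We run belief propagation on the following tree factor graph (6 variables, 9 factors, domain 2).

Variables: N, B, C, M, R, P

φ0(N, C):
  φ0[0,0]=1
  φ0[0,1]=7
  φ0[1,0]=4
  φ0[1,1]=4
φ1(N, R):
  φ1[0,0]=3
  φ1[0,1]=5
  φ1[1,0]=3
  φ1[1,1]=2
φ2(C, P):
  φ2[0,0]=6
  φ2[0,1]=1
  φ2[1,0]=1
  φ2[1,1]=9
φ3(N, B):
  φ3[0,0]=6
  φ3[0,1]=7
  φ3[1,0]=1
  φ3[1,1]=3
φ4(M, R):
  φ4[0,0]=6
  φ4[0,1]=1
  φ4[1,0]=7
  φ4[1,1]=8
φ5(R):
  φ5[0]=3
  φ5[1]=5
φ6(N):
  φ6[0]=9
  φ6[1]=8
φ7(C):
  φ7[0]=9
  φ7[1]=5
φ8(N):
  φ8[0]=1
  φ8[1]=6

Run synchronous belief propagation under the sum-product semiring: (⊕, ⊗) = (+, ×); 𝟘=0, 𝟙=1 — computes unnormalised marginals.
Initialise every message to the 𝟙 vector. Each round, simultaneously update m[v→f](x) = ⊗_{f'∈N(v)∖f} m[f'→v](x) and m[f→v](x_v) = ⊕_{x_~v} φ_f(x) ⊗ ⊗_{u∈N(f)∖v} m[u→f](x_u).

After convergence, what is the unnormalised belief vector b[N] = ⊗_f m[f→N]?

b[N] = [16525782, 17964288]

init: all messages = 𝟙 over 2 values
r1 m[φ0→N] = [8, 8]
r1 m[φ0→C] = [5, 11]
r1 m[φ1→N] = [8, 5]
r1 m[φ1→R] = [6, 7]
r1 m[φ2→C] = [7, 10]
r1 m[φ2→P] = [7, 10]
r1 m[φ3→N] = [13, 4]
r1 m[φ3→B] = [7, 10]
r1 m[φ4→M] = [7, 15]
r1 m[φ4→R] = [13, 9]
r1 m[φ5→R] = [3, 5]
r1 m[φ6→N] = [9, 8]
r1 m[φ7→C] = [9, 5]
r1 m[φ8→N] = [1, 6]
r1 m[N→φ0] = [1, 1]
r1 m[N→φ1] = [1, 1]
r1 m[N→φ3] = [1, 1]
r1 m[N→φ6] = [1, 1]
r1 m[N→φ8] = [1, 1]
r1 m[B→φ3] = [1, 1]
r1 m[C→φ0] = [1, 1]
r1 m[C→φ2] = [1, 1]
r1 m[C→φ7] = [1, 1]
r1 m[M→φ4] = [1, 1]
r1 m[R→φ1] = [1, 1]
r1 m[R→φ4] = [1, 1]
r1 m[R→φ5] = [1, 1]
r1 m[P→φ2] = [1, 1]
r2 m[φ0→N] = [8, 8]
r2 m[φ0→C] = [5, 11]
r2 m[φ1→N] = [8, 5]
r2 m[φ1→R] = [6, 7]
r2 m[φ2→C] = [7, 10]
r2 m[φ2→P] = [7, 10]
r2 m[φ3→N] = [13, 4]
r2 m[φ3→B] = [7, 10]
r2 m[φ4→M] = [7, 15]
r2 m[φ4→R] = [13, 9]
r2 m[φ5→R] = [3, 5]
r2 m[φ6→N] = [9, 8]
r2 m[φ7→C] = [9, 5]
r2 m[φ8→N] = [1, 6]
r2 m[N→φ0] = [936, 960]
r2 m[N→φ1] = [936, 1536]
r2 m[N→φ3] = [576, 1920]
r2 m[N→φ6] = [832, 960]
r2 m[N→φ8] = [7488, 1280]
r2 m[B→φ3] = [1, 1]
r2 m[C→φ0] = [63, 50]
r2 m[C→φ2] = [45, 55]
r2 m[C→φ7] = [35, 110]
r2 m[M→φ4] = [1, 1]
r2 m[R→φ1] = [39, 45]
r2 m[R→φ4] = [18, 35]
r2 m[R→φ5] = [78, 63]
r2 m[P→φ2] = [1, 1]
r3 m[φ0→N] = [413, 452]
r3 m[φ0→C] = [4776, 10392]
r3 m[φ1→N] = [342, 207]
r3 m[φ1→R] = [7416, 7752]
r3 m[φ2→C] = [7, 10]
r3 m[φ2→P] = [325, 540]
r3 m[φ3→N] = [13, 4]
r3 m[φ3→B] = [5376, 9792]
r3 m[φ4→M] = [143, 406]
r3 m[φ4→R] = [13, 9]
r3 m[φ5→R] = [3, 5]
r3 m[φ6→N] = [9, 8]
r3 m[φ7→C] = [9, 5]
r3 m[φ8→N] = [1, 6]
r3 m[N→φ0] = [936, 960]
r3 m[N→φ1] = [936, 1536]
r3 m[N→φ3] = [576, 1920]
r3 m[N→φ6] = [832, 960]
r3 m[N→φ8] = [7488, 1280]
r3 m[B→φ3] = [1, 1]
r3 m[C→φ0] = [63, 50]
r3 m[C→φ2] = [45, 55]
r3 m[C→φ7] = [35, 110]
r3 m[M→φ4] = [1, 1]
r3 m[R→φ1] = [39, 45]
r3 m[R→φ4] = [18, 35]
r3 m[R→φ5] = [78, 63]
r3 m[P→φ2] = [1, 1]
r4 m[φ0→N] = [413, 452]
r4 m[φ0→C] = [4776, 10392]
r4 m[φ1→N] = [342, 207]
r4 m[φ1→R] = [7416, 7752]
r4 m[φ2→C] = [7, 10]
r4 m[φ2→P] = [325, 540]
r4 m[φ3→N] = [13, 4]
r4 m[φ3→B] = [5376, 9792]
r4 m[φ4→M] = [143, 406]
r4 m[φ4→R] = [13, 9]
r4 m[φ5→R] = [3, 5]
r4 m[φ6→N] = [9, 8]
r4 m[φ7→C] = [9, 5]
r4 m[φ8→N] = [1, 6]
r4 m[N→φ0] = [40014, 39744]
r4 m[N→φ1] = [48321, 86784]
r4 m[N→φ3] = [1271214, 4491072]
r4 m[N→φ6] = [1836198, 2245536]
r4 m[N→φ8] = [16525782, 2994048]
r4 m[B→φ3] = [1, 1]
r4 m[C→φ0] = [63, 50]
r4 m[C→φ2] = [42984, 51960]
r4 m[C→φ7] = [33432, 103920]
r4 m[M→φ4] = [1, 1]
r4 m[R→φ1] = [39, 45]
r4 m[R→φ4] = [22248, 38760]
r4 m[R→φ5] = [96408, 69768]
r4 m[P→φ2] = [1, 1]
r5 m[φ0→N] = [413, 452]
r5 m[φ0→C] = [198990, 439074]
r5 m[φ1→N] = [342, 207]
r5 m[φ1→R] = [405315, 415173]
r5 m[φ2→C] = [7, 10]
r5 m[φ2→P] = [309864, 510624]
r5 m[φ3→N] = [13, 4]
r5 m[φ3→B] = [12118356, 22371714]
r5 m[φ4→M] = [172248, 465816]
r5 m[φ4→R] = [13, 9]
r5 m[φ5→R] = [3, 5]
r5 m[φ6→N] = [9, 8]
r5 m[φ7→C] = [9, 5]
r5 m[φ8→N] = [1, 6]
r5 m[N→φ0] = [40014, 39744]
r5 m[N→φ1] = [48321, 86784]
r5 m[N→φ3] = [1271214, 4491072]
r5 m[N→φ6] = [1836198, 2245536]
r5 m[N→φ8] = [16525782, 2994048]
r5 m[B→φ3] = [1, 1]
r5 m[C→φ0] = [63, 50]
r5 m[C→φ2] = [42984, 51960]
r5 m[C→φ7] = [33432, 103920]
r5 m[M→φ4] = [1, 1]
r5 m[R→φ1] = [39, 45]
r5 m[R→φ4] = [22248, 38760]
r5 m[R→φ5] = [96408, 69768]
r5 m[P→φ2] = [1, 1]
r6 m[φ0→N] = [413, 452]
r6 m[φ0→C] = [198990, 439074]
r6 m[φ1→N] = [342, 207]
r6 m[φ1→R] = [405315, 415173]
r6 m[φ2→C] = [7, 10]
r6 m[φ2→P] = [309864, 510624]
r6 m[φ3→N] = [13, 4]
r6 m[φ3→B] = [12118356, 22371714]
r6 m[φ4→M] = [172248, 465816]
r6 m[φ4→R] = [13, 9]
r6 m[φ5→R] = [3, 5]
r6 m[φ6→N] = [9, 8]
r6 m[φ7→C] = [9, 5]
r6 m[φ8→N] = [1, 6]
r6 m[N→φ0] = [40014, 39744]
r6 m[N→φ1] = [48321, 86784]
r6 m[N→φ3] = [1271214, 4491072]
r6 m[N→φ6] = [1836198, 2245536]
r6 m[N→φ8] = [16525782, 2994048]
r6 m[B→φ3] = [1, 1]
r6 m[C→φ0] = [63, 50]
r6 m[C→φ2] = [1790910, 2195370]
r6 m[C→φ7] = [1392930, 4390740]
r6 m[M→φ4] = [1, 1]
r6 m[R→φ1] = [39, 45]
r6 m[R→φ4] = [1215945, 2075865]
r6 m[R→φ5] = [5269095, 3736557]
r6 m[P→φ2] = [1, 1]
r7 m[φ0→N] = [413, 452]
r7 m[φ0→C] = [198990, 439074]
r7 m[φ1→N] = [342, 207]
r7 m[φ1→R] = [405315, 415173]
r7 m[φ2→C] = [7, 10]
r7 m[φ2→P] = [12940830, 21549240]
r7 m[φ3→N] = [13, 4]
r7 m[φ3→B] = [12118356, 22371714]
r7 m[φ4→M] = [9371535, 25118535]
r7 m[φ4→R] = [13, 9]
r7 m[φ5→R] = [3, 5]
r7 m[φ6→N] = [9, 8]
r7 m[φ7→C] = [9, 5]
r7 m[φ8→N] = [1, 6]
r7 m[N→φ0] = [40014, 39744]
r7 m[N→φ1] = [48321, 86784]
r7 m[N→φ3] = [1271214, 4491072]
r7 m[N→φ6] = [1836198, 2245536]
r7 m[N→φ8] = [16525782, 2994048]
r7 m[B→φ3] = [1, 1]
r7 m[C→φ0] = [63, 50]
r7 m[C→φ2] = [1790910, 2195370]
r7 m[C→φ7] = [1392930, 4390740]
r7 m[M→φ4] = [1, 1]
r7 m[R→φ1] = [39, 45]
r7 m[R→φ4] = [1215945, 2075865]
r7 m[R→φ5] = [5269095, 3736557]
r7 m[P→φ2] = [1, 1]
r8 m[φ0→N] = [413, 452]
r8 m[φ0→C] = [198990, 439074]
r8 m[φ1→N] = [342, 207]
r8 m[φ1→R] = [405315, 415173]
r8 m[φ2→C] = [7, 10]
r8 m[φ2→P] = [12940830, 21549240]
r8 m[φ3→N] = [13, 4]
r8 m[φ3→B] = [12118356, 22371714]
r8 m[φ4→M] = [9371535, 25118535]
r8 m[φ4→R] = [13, 9]
r8 m[φ5→R] = [3, 5]
r8 m[φ6→N] = [9, 8]
r8 m[φ7→C] = [9, 5]
r8 m[φ8→N] = [1, 6]
r8 m[N→φ0] = [40014, 39744]
r8 m[N→φ1] = [48321, 86784]
r8 m[N→φ3] = [1271214, 4491072]
r8 m[N→φ6] = [1836198, 2245536]
r8 m[N→φ8] = [16525782, 2994048]
r8 m[B→φ3] = [1, 1]
r8 m[C→φ0] = [63, 50]
r8 m[C→φ2] = [1790910, 2195370]
r8 m[C→φ7] = [1392930, 4390740]
r8 m[M→φ4] = [1, 1]
r8 m[R→φ1] = [39, 45]
r8 m[R→φ4] = [1215945, 2075865]
r8 m[R→φ5] = [5269095, 3736557]
r8 m[P→φ2] = [1, 1]
fixed point reached at round 8
b[N] = ⊗ incoming = [16525782, 17964288]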